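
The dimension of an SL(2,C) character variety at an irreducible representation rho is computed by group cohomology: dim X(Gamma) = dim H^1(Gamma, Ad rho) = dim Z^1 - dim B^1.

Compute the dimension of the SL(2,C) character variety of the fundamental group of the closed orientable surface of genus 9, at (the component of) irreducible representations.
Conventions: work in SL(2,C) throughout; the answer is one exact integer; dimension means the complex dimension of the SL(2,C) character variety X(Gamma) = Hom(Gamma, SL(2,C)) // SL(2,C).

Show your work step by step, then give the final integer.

48

pi_1 of the closed genus-9 surface has 18 generators bound by the single product-of-commutators relator.
Before the relator condition, cocycle space has dim 3*18 = 54.
At an irreducible rho, H^2 = coker(d_2) vanishes (Poincare duality: H^2 is dual to H^0 = invariants = 0), so d_2 is surjective onto sl_2 and dim Z^1 = 54 - 3 = 51.
As always at irreducible rho, dim B^1 = 3.
dim X = dim H^1 = 51 - 3 = 48.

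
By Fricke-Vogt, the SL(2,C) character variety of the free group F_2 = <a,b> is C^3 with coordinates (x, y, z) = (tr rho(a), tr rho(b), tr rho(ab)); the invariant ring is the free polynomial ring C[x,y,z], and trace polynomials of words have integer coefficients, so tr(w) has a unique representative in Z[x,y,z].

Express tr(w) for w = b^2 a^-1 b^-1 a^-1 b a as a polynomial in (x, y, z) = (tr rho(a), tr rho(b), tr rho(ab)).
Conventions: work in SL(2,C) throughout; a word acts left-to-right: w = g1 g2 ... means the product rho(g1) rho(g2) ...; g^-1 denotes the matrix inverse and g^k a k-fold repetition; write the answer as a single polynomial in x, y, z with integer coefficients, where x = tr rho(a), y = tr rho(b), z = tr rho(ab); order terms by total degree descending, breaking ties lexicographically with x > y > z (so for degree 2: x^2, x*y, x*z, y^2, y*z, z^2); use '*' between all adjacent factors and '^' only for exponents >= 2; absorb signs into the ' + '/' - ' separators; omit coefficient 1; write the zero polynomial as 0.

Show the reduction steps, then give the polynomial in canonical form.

x*y^2*z^2 - x^2*y*z - y^3*z - y*z^3 + x*y^2 + 3*y*z - x

tr(b a b) = tr(b) tr(a b) - tr(a)  (reduce the b square) = y*z - x
tr(b a b a) = tr(a b) tr(a b) - tr(1)  (split on a) = z^2 - 2
and tr(a^-1 b a b) = tr(b a b) tr(a) - tr(b a b a)  (eliminate a^-1) = x*y*z - x^2 - z^2 + 2
next, tr(b a b^2) = tr(b) tr(b a b) - tr(b a)  (reduce the b square) = y^2*z - x*y - z
tr(a b a) = tr(a) tr(b a) - tr(b)  (reduce the a square) = x*z - y
and tr(a b^2 a b) = tr(b) tr(a b a b) - tr(a b a)  (reduce the b square) = y*z^2 - x*z - y
tr(b^2) = tr(b) tr(b) - tr(1)  (reduce the b square) = y^2 - 2
tr(a b^2 a) = tr(a) tr(b^2 a) - tr(b^2)  (reduce the a square) = x*y*z - x^2 - y^2 + 2
next, tr(b a b^2 a b) = tr(b) tr(a b^2 a b) - tr(a b^2 a)  (reduce the b square) = y^2*z^2 - 2*x*y*z + x^2 - 2
next, tr(a b a b a b) = tr(b a) tr(b a b a) - tr(b^-1 a^-1)  (split on b) = z^3 - 3*z
next, tr(a b a b a) = tr(a) tr(b a b a) - tr(b a b)  (reduce the a square) = x*z^2 - y*z - x
next, tr(b a b^2 a b a) = tr(b) tr(a b a b a b) - tr(a b a b a)  (reduce the b square) = y*z^3 - x*z^2 - 2*y*z + x
next, tr(a^-1 b a b^2 a b) = tr(b a b^2 a b) tr(a) - tr(b a b^2 a b a)  (eliminate a^-1) = x*y^2*z^2 - 2*x^2*y*z - y*z^3 + x^3 + x*z^2 + 2*y*z - 3*x
tr(b^-1 a^-1 b a b^2 a) = tr(a^-1 b a b^2 a) tr(b) - tr(a^-1 b a b^2 a b)  (eliminate b^-1) = -x*y^2*z^2 + 2*x^2*y*z + y^3*z + y*z^3 - x^3 - x*y^2 - x*z^2 - 3*y*z + 3*x
next, tr(b^2 a^-1 b^-1 a^-1 b a) = tr(b^-1 a^-1 b a b^2) tr(a) - tr(b^-1 a^-1 b a b^2 a)  (eliminate a^-1) = x*y^2*z^2 - x^2*y*z - y^3*z - y*z^3 + x*y^2 + 3*y*z - x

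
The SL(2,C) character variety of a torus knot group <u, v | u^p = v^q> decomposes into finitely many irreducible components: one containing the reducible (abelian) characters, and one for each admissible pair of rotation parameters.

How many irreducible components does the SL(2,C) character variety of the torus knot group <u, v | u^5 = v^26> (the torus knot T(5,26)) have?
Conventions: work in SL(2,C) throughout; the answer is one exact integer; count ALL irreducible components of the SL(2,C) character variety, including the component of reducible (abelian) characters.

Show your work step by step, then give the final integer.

51

For T(5,26): irreducibility forces the central element u^5 = v^26 to one of +I, -I.
So on each irreducible component the traces are pinned: tr(u) = 2*cos(pi*alpha/5) with 1 <= alpha <= 4, tr(v) = 2*cos(pi*beta/26) with 1 <= beta <= 25.
The two central values (-1)^alpha I and (-1)^beta I must be the same matrix, so alpha and beta share a parity.
count pairs: odd alpha (2 choices) x odd beta (13), plus even alpha (2) x even beta (12): 2*13 + 2*12 = 50.
That is 50 components of irreducible characters, and with the reducible (abelian) component the total is 51.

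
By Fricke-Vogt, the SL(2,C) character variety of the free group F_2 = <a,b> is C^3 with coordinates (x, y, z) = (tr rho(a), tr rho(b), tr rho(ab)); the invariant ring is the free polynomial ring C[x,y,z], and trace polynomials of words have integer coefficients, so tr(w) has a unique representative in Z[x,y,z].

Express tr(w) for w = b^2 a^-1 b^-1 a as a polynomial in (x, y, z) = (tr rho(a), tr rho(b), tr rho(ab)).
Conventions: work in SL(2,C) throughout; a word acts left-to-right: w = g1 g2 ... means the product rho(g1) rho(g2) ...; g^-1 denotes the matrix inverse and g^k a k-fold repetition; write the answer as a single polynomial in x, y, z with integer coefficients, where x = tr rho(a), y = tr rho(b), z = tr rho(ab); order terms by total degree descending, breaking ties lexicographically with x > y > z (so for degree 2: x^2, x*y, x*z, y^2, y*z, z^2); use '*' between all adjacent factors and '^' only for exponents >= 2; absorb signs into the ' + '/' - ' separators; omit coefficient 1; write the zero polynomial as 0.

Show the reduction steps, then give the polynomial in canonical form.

trace(b^2) = trace(b) * trace(b) - trace(1) = y^2 - 2
trace(b a b) = trace(b) * trace(a b) - trace(a) = y*z - x
trace(b a b^2) = trace(b) * trace(b a b) - trace(b a) = y^2*z - x*y - z
trace(a b a b) = trace(a b) * trace(a b) - trace(1) = z^2 - 2
trace(a b a) = trace(a) * trace(b a) - trace(b) = x*z - y
trace(b a b^2 a) = trace(b) * trace(a b a b) - trace(a b a) = y*z^2 - x*z - y
trace(a b^2 a^-1 b) = trace(b a b^2) * trace(a) - trace(b a b^2 a) = x*y^2*z - x^2*y - y*z^2 + y
trace(b^2 a^-1 b^-1 a) = trace(a b^2 a^-1) * trace(b) - trace(a b^2 a^-1 b) = -x*y^2*z + x^2*y + y^3 + y*z^2 - 3*y

-x*y^2*z + x^2*y + y^3 + y*z^2 - 3*y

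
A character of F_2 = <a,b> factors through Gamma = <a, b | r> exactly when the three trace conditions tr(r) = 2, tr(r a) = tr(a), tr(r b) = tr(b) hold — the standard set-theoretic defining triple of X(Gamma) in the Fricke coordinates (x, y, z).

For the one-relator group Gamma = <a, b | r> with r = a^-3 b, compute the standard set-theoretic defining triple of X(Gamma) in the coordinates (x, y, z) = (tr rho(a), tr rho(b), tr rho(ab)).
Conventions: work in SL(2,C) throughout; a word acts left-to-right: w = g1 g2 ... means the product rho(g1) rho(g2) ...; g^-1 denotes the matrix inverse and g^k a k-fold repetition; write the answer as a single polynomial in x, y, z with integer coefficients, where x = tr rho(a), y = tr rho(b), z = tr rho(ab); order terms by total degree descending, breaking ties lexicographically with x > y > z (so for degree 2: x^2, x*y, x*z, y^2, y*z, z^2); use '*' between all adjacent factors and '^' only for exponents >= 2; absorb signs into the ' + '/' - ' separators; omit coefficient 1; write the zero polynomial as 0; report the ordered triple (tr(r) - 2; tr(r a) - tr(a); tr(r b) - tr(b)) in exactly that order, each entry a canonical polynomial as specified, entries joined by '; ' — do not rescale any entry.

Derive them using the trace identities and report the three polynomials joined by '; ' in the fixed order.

x^3*y - x^2*z - 2*x*y + z - 2; x^2*y - x*z - x - y; x^3*y^2 - x^2*y*z - x^3 - 2*x*y^2 + y*z + 3*x - y

tr(b a^-1) = tr(b) tr(a) - tr(b a)   [inverse elimination on a] = x*y - z
tr(b a^-2) = tr(b a^-1) tr(a) - tr(b)   [inverse elimination on a] = x^2*y - x*z - y
tr(a^-3 b) = tr(b a^-2) tr(a) - tr(b a^-1)   [inverse elimination on a] = x^3*y - x^2*z - 2*x*y + z
tr(b^2) = tr(b) tr(b) - tr(1) = y^2 - 2
tr(b^2 a) = tr(b) tr(a b) - tr(a) = y*z - x
tr(b^2 a^-1) = tr(b^2) tr(a) - tr(b^2 a) = x*y^2 - y*z - x
tr(b^2 a^-2) = tr(b^2 a^-1) tr(a) - tr(b^2) = x^2*y^2 - x*y*z - x^2 - y^2 + 2
tr(a^-3 b^2) = tr(b^2 a^-2) tr(a) - tr(b^2 a^-1) = x^3*y^2 - x^2*y*z - x^3 - 2*x*y^2 + y*z + 3*x
assemble the triple (tr(r) - 2; tr(r a) - x; tr(r b) - y)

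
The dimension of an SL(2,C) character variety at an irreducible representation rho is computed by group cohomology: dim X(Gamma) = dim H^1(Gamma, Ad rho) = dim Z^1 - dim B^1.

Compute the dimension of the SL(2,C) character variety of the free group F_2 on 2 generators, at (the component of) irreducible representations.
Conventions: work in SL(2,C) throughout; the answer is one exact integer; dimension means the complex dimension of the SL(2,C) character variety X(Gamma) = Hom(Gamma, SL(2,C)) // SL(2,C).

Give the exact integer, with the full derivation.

Here Gamma is free of rank 2 — no relator constrains a cocycle.
A cocycle picks one sl_2 vector per generator freely, giving dim Z^1 = 3*2 = 6.
Irreducibility makes the coboundary map sl_2 -> Z^1 injective (trivial centralizer), so dim B^1 = 3.
dim H^1 = 6 - 3 = 3, which is dim X.

3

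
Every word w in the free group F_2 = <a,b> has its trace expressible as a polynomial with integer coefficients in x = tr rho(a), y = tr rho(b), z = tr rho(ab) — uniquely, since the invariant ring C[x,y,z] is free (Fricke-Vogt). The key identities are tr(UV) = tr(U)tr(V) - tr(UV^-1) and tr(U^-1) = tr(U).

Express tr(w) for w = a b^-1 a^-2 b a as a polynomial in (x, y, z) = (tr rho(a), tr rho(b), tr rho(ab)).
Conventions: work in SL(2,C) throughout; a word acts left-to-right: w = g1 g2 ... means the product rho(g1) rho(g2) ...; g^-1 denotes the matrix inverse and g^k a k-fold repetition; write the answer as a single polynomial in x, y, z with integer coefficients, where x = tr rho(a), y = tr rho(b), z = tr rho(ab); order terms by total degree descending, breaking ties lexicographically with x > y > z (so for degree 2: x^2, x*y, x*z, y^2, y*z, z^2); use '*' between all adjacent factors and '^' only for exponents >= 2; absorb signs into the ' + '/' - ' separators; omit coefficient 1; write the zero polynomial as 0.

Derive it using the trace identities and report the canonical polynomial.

-x^3*y*z + x^4 + x^2*y^2 + x^2*z^2 - 4*x^2 + 2

tr(a^2) = tr(a) * tr(a) - tr(1) = x^2 - 2
tr(a b a) = tr(a) * tr(b a) - tr(b) = x*z - y
tr(a b a^2) = tr(a) * tr(a b a) - tr(a b) = x^2*z - x*y - z
tr(b a b a) = tr(b a) * tr(b a) - tr(1) = z^2 - 2
tr(b a b) = tr(b) * tr(a b) - tr(a) = y*z - x
tr(a b a^2 b) = tr(a) * tr(b a b a) - tr(b a b) = x*z^2 - y*z - x
tr(b a^2 b^-1 a) = tr(a b a^2) * tr(b) - tr(a b a^2 b) = x^2*y*z - x*y^2 - x*z^2 + x
tr(a^-1 b a^2 b^-1) = tr(b a^2 b^-1) * tr(a) - tr(b a^2 b^-1 a) = -x^2*y*z + x^3 + x*y^2 + x*z^2 - 3*x
tr(a b^-1 a^-2 b a) = tr(a^-1 b a^2 b^-1) * tr(a) - tr(a^-1 b a^2 b^-1 a) = -x^3*y*z + x^4 + x^2*y^2 + x^2*z^2 - 4*x^2 + 2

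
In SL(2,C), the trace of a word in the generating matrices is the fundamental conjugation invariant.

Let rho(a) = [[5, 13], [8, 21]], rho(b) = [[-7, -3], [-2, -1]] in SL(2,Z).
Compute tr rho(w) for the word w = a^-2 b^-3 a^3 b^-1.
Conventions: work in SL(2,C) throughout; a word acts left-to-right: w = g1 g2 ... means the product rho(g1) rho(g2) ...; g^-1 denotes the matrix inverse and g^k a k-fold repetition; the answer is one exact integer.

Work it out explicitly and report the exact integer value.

11140578354

rho(a^-1) = [[21, -13], [-8, 5]]
... * rho(a^-1) = [[21, -13], [-8, 5]]  ->  [[545, -338], [-208, 129]]
... * rho(b^-1) = [[-1, 3], [2, -7]]  ->  [[-1221, 4001], [466, -1527]]
... * rho(b^-1) = [[-1, 3], [2, -7]]  ->  [[9223, -31670], [-3520, 12087]]
... * rho(b^-1) = [[-1, 3], [2, -7]]  ->  [[-72563, 249359], [27694, -95169]]
... * rho(a) = [[5, 13], [8, 21]]  ->  [[1632057, 4293220], [-622882, -1638527]]
... * rho(a) = [[5, 13], [8, 21]]  ->  [[42506045, 111374361], [-16222626, -42506533]]
... * rho(a) = [[5, 13], [8, 21]]  ->  [[1103525113, 2891440166], [-421165394, -1103531331]]
... * rho(b^-1) = [[-1, 3], [2, -7]]  ->  [[4679355219, -16929505823], [-1785897268, 6461223135]]
tr = 4679355219 + 6461223135 = 11140578354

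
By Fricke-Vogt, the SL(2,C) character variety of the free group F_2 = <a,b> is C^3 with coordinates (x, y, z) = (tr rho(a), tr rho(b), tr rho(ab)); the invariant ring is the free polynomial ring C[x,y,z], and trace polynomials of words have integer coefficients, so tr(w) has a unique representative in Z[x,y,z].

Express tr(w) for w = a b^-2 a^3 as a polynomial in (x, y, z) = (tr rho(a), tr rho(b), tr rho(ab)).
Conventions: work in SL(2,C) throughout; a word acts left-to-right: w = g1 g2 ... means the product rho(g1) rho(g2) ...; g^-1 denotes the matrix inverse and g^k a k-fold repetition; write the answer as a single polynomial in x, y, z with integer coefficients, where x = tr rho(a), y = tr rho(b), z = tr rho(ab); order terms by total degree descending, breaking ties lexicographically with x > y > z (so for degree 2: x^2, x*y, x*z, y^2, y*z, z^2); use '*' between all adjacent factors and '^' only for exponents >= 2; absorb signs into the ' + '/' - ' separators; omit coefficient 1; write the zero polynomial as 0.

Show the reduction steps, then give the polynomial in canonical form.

tr(a^2) = tr(a)*tr(a) - tr(1)  (reduce the a square) = x^2 - 2
next, tr(a^3) = tr(a)*tr(a^2) - tr(a)  (reduce the a square) = x^3 - 3*x
tr(a^4) = tr(a)*tr(a^3) - tr(a^2)  (reduce the a square) = x^4 - 4*x^2 + 2
tr(b a^2) = tr(a)*tr(b a) - tr(b)  (reduce the a square) = x*z - y
and tr(b a^3) = tr(a)*tr(b a^2) - tr(b a)  (reduce the a square) = x^2*z - x*y - z
tr(a^4 b) = tr(a)*tr(b a^3) - tr(b a^2)  (reduce the a square) = x^3*z - x^2*y - 2*x*z + y
tr(b^-1 a^4) = tr(a^4)*tr(b) - tr(a^4 b)  (eliminate b^-1) = x^4*y - x^3*z - 3*x^2*y + 2*x*z + y
next, tr(a b^-2 a^3) = tr(b^-1 a^4)*tr(b) - tr(b^-1 a^4 b)  (eliminate b^-1) = x^4*y^2 - x^3*y*z - x^4 - 3*x^2*y^2 + 2*x*y*z + 4*x^2 + y^2 - 2

x^4*y^2 - x^3*y*z - x^4 - 3*x^2*y^2 + 2*x*y*z + 4*x^2 + y^2 - 2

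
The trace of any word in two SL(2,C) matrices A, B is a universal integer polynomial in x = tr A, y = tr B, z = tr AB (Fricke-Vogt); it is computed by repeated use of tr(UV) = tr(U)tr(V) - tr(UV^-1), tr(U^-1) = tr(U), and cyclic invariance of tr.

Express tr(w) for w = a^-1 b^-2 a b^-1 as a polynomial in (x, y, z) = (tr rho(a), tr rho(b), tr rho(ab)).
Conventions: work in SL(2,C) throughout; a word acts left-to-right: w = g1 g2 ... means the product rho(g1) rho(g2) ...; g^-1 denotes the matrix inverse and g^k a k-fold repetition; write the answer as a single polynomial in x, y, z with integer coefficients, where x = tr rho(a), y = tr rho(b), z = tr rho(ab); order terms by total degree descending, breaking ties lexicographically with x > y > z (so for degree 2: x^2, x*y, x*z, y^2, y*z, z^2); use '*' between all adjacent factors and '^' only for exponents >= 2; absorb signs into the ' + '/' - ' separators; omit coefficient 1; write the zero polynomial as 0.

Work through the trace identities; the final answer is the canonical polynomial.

x*y^2*z - x^2*y - y*z^2 + y

trace(a b^-1) = trace(a)*trace(b) - trace(a b) = x*y - z
use: trace(b^-1 a b^-1) = trace(a b^-1)*trace(b) - trace(a) = x*y^2 - y*z - x
trace(b^-2 a b^-1) = trace(b^-1 a b^-1)*trace(b) - trace(b^-1 a) = x*y^3 - y^2*z - 2*x*y + z
trace(a^2) = trace(a)*trace(a) - trace(1) = x^2 - 2
trace(a^2 b) = trace(a)*trace(b a) - trace(b) = x*z - y
trace(a b^-1 a) = trace(a^2)*trace(b) - trace(a^2 b) = x^2*y - x*z - y
trace(a b a b) = trace(a b)*trace(a b) - trace(1) = z^2 - 2
trace(a b^-1 a b) = trace(a b a)*trace(b) - trace(a b a b) = x*y*z - y^2 - z^2 + 2
trace(a b^-1 a b^-1) = trace(a b^-1 a)*trace(b) - trace(a b^-1 a b) = x^2*y^2 - 2*x*y*z + z^2 - 2
trace(b^-2 a b^-1 a) = trace(a b^-1 a b^-1)*trace(b) - trace(a b^-1 a) = x^2*y^3 - 2*x*y^2*z - x^2*y + y*z^2 + x*z - y
use: trace(a^-1 b^-2 a b^-1) = trace(b^-2 a b^-1)*trace(a) - trace(b^-2 a b^-1 a) = x*y^2*z - x^2*y - y*z^2 + y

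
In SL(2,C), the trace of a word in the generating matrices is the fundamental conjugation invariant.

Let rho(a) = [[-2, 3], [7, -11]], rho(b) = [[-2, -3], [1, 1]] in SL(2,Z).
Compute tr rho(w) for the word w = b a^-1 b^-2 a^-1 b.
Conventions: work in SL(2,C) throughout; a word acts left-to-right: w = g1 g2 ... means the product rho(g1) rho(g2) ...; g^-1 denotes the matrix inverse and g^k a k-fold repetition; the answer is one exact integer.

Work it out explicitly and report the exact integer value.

rho(b) = [[-2, -3], [1, 1]]
... * rho(a^-1) = [[-11, -3], [-7, -2]]  ->  [[43, 12], [-18, -5]]
... * rho(b^-1) = [[1, 3], [-1, -2]]  ->  [[31, 105], [-13, -44]]
... * rho(b^-1) = [[1, 3], [-1, -2]]  ->  [[-74, -117], [31, 49]]
... * rho(a^-1) = [[-11, -3], [-7, -2]]  ->  [[1633, 456], [-684, -191]]
... * rho(b) = [[-2, -3], [1, 1]]  ->  [[-2810, -4443], [1177, 1861]]
tr = -2810 + 1861 = -949

-949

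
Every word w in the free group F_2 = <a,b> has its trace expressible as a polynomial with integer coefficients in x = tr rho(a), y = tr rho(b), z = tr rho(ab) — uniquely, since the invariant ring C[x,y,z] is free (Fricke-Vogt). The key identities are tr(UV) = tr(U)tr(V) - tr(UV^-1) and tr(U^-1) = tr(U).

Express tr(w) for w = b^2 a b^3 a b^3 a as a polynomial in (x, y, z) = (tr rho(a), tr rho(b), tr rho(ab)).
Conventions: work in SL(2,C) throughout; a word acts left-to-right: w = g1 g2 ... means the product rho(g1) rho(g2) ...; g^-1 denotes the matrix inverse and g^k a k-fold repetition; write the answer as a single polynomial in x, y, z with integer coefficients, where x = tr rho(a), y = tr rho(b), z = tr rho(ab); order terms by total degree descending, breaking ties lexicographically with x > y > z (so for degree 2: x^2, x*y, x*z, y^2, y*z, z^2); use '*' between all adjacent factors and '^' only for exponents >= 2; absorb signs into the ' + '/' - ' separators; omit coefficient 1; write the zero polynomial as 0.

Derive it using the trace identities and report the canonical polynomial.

y^5*z^3 - 3*x*y^4*z^2 + 3*x^2*y^3*z - 2*y^3*z^3 - x^3*y^2 + 4*x*y^2*z^2 - 2*x^2*y*z - y^3*z + y*z^3 + x*y^2 - x*z^2 + x

tr(a b a b) = tr(a b) * tr(a b) - tr(1)   [split at a repeated a] = z^2 - 2
tr(a b a b a b) = tr(a b) * tr(a b a b) - tr(a^-1 b^-1)   [split at a repeated a] = z^3 - 3*z
tr(b a b) = tr(b) * tr(a b) - tr(a)   [square of b] = y*z - x
and tr(a b a b a) = tr(a) * tr(b a b a) - tr(b a b)   [square of a] = x*z^2 - y*z - x
tr(a b^2 a b a b) = tr(b) * tr(a b a b a b) - tr(a b a b a)   [square of b] = y*z^3 - x*z^2 - 2*y*z + x
next, tr(a b a) = tr(a) * tr(b a) - tr(b)   [square of a] = x*z - y
tr(b^2 a b a) = tr(b) * tr(a b a b) - tr(a b a)   [square of b] = y*z^2 - x*z - y
tr(b^2 a b) = tr(b) * tr(a b^2) - tr(a b)   [square of b] = y^2*z - x*y - z
next, tr(a b^2 a b a) = tr(a) * tr(b^2 a b a) - tr(b^2 a b)   [square of a] = x*y*z^2 - x^2*z - y^2*z + z
tr(a b a b^2 a b^2) = tr(b) * tr(a b^2 a b a b) - tr(a b^2 a b a)   [square of b] = y^2*z^3 - 2*x*y*z^2 + x^2*z - y^2*z + x*y - z
tr(a b^2 a b^3 a b) = tr(b) * tr(a b a b^2 a b^2) - tr(a b a b^2 a b)   [square of b] = y^3*z^3 - 2*x*y^2*z^2 + x^2*y*z - y^3*z - y*z^3 + x*y^2 + x*z^2 + y*z - x
and tr(a b^3 a b) = tr(b) * tr(b a b a b) - tr(b a b a)   [square of b] = y^2*z^2 - x*y*z - y^2 - z^2 + 2
tr(b^2) = tr(b) * tr(b) - tr(1)   [square of b] = y^2 - 2
tr(b^3) = tr(b) * tr(b^2) - tr(b)   [square of b] = y^3 - 3*y
and tr(a b^3 a) = tr(a) * tr(b^3 a) - tr(b^3)   [square of a] = x*y^2*z - x^2*y - y^3 - x*z + 3*y
next, tr(b^2 a b^3 a) = tr(b) * tr(a b^3 a b) - tr(a b^3 a)   [square of b] = y^3*z^2 - 2*x*y^2*z + x^2*y - y*z^2 + x*z - y
tr(b^3 a b) = tr(b) * tr(b^2 a b) - tr(b^2 a)   [square of b] = y^3*z - x*y^2 - 2*y*z + x
and tr(b^2 a b^3) = tr(b) * tr(b^3 a b) - tr(b^3 a)   [square of b] = y^4*z - x*y^3 - 3*y^2*z + 2*x*y + z
next, tr(a b^2 a b^3 a) = tr(a) * tr(b^2 a b^3 a) - tr(b^2 a b^3)   [square of a] = x*y^3*z^2 - 2*x^2*y^2*z - y^4*z + x^3*y + x*y^3 - x*y*z^2 + x^2*z + 3*y^2*z - 3*x*y - z
and tr(b a b^3 a b^2 a b) = tr(b) * tr(a b^2 a b^3 a b) - tr(a b^2 a b^3 a)   [square of b] = y^4*z^3 - 3*x*y^3*z^2 + 3*x^2*y^2*z - y^2*z^3 - x^3*y + 2*x*y*z^2 - x^2*z - 2*y^2*z + 2*x*y + z
tr(a b a b^3 a b) = tr(b) * tr(b a b a b a b) - tr(b a b a b a)   [square of b] = y^2*z^3 - x*y*z^2 - 2*y^2*z - z^3 + x*y + 3*z
tr(a b a b^3 a) = tr(a) * tr(b a b^3 a) - tr(b a b^3)   [square of a] = x*y^2*z^2 - x^2*y*z - y^3*z - x*z^2 + 2*y*z + x
tr(b a b^3 a b^2 a) = tr(b) * tr(a b a b^3 a b) - tr(a b a b^3 a)   [square of b] = y^3*z^3 - 2*x*y^2*z^2 + x^2*y*z - y^3*z - y*z^3 + x*y^2 + x*z^2 + y*z - x
tr(b^2 a b^3 a b^3 a) = tr(b) * tr(b a b^3 a b^2 a b) - tr(b a b^3 a b^2 a)   [square of b] = y^5*z^3 - 3*x*y^4*z^2 + 3*x^2*y^3*z - 2*y^3*z^3 - x^3*y^2 + 4*x*y^2*z^2 - 2*x^2*y*z - y^3*z + y*z^3 + x*y^2 - x*z^2 + x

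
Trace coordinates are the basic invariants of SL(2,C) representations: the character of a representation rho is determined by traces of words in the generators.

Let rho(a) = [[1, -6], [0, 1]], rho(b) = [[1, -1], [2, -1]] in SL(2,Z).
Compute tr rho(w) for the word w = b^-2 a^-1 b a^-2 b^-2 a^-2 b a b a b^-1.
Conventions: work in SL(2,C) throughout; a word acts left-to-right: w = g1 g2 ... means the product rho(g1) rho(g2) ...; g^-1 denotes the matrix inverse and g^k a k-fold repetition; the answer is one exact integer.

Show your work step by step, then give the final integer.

rho(b^-1) = [[-1, 1], [-2, 1]]
... * rho(b^-1) = [[-1, 1], [-2, 1]]  ->  [[-1, 0], [0, -1]]
... * rho(a^-1) = [[1, 6], [0, 1]]  ->  [[-1, -6], [0, -1]]
... * rho(b) = [[1, -1], [2, -1]]  ->  [[-13, 7], [-2, 1]]
... * rho(a^-1) = [[1, 6], [0, 1]]  ->  [[-13, -71], [-2, -11]]
... * rho(a^-1) = [[1, 6], [0, 1]]  ->  [[-13, -149], [-2, -23]]
... * rho(b^-1) = [[-1, 1], [-2, 1]]  ->  [[311, -162], [48, -25]]
... * rho(b^-1) = [[-1, 1], [-2, 1]]  ->  [[13, 149], [2, 23]]
... * rho(a^-1) = [[1, 6], [0, 1]]  ->  [[13, 227], [2, 35]]
... * rho(a^-1) = [[1, 6], [0, 1]]  ->  [[13, 305], [2, 47]]
... * rho(b) = [[1, -1], [2, -1]]  ->  [[623, -318], [96, -49]]
... * rho(a) = [[1, -6], [0, 1]]  ->  [[623, -4056], [96, -625]]
... * rho(b) = [[1, -1], [2, -1]]  ->  [[-7489, 3433], [-1154, 529]]
... * rho(a) = [[1, -6], [0, 1]]  ->  [[-7489, 48367], [-1154, 7453]]
... * rho(b^-1) = [[-1, 1], [-2, 1]]  ->  [[-89245, 40878], [-13752, 6299]]
tr = -89245 + 6299 = -82946

-82946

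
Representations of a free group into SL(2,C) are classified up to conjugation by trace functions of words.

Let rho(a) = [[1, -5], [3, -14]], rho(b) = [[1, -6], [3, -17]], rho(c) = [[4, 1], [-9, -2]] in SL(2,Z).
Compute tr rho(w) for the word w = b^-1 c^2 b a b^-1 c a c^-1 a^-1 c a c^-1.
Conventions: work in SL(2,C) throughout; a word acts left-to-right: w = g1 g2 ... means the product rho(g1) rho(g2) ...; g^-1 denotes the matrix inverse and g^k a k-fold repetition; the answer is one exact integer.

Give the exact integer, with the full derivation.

123265553018

rho(b^-1) = [[-17, 6], [-3, 1]]
... * rho(c) = [[4, 1], [-9, -2]]  ->  [[-122, -29], [-21, -5]]
... * rho(c) = [[4, 1], [-9, -2]]  ->  [[-227, -64], [-39, -11]]
... * rho(b) = [[1, -6], [3, -17]]  ->  [[-419, 2450], [-72, 421]]
... * rho(a) = [[1, -5], [3, -14]]  ->  [[6931, -32205], [1191, -5534]]
... * rho(b^-1) = [[-17, 6], [-3, 1]]  ->  [[-21212, 9381], [-3645, 1612]]
... * rho(c) = [[4, 1], [-9, -2]]  ->  [[-169277, -39974], [-29088, -6869]]
... * rho(a) = [[1, -5], [3, -14]]  ->  [[-289199, 1406021], [-49695, 241606]]
... * rho(c^-1) = [[-2, -1], [9, 4]]  ->  [[13232587, 5913283], [2273844, 1016119]]
... * rho(a^-1) = [[-14, 5], [-3, 1]]  ->  [[-202996067, 72076218], [-34882173, 12385339]]
... * rho(c) = [[4, 1], [-9, -2]]  ->  [[-1460670230, -347148503], [-250996743, -59652851]]
... * rho(a) = [[1, -5], [3, -14]]  ->  [[-2502115739, 12163430192], [-429955296, 2090123629]]
... * rho(c^-1) = [[-2, -1], [9, 4]]  ->  [[114475103206, 51155836507], [19671023253, 8790449812]]
tr = 114475103206 + 8790449812 = 123265553018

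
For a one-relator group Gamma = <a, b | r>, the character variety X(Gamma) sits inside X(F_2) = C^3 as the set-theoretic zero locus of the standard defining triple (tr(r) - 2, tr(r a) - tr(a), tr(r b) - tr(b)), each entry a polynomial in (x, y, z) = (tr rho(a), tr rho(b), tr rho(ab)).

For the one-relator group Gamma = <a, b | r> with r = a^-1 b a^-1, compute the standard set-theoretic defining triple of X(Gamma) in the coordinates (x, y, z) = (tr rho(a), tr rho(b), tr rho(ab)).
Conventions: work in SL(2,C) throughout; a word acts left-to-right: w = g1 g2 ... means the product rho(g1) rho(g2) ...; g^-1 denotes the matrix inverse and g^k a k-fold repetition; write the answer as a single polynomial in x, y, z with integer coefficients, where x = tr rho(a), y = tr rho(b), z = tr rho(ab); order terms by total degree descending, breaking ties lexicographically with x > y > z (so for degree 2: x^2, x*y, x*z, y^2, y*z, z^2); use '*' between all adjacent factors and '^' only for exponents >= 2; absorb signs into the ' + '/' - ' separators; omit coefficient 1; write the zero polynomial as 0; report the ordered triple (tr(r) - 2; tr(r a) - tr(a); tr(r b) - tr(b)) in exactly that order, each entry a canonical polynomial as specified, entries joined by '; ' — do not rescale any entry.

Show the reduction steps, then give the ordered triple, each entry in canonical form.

tr(a^-1 b) = tr(b) * tr(a) - tr(b a) = x*y - z
tr(a^-1 b a^-1) = tr(a^-1 b) * tr(a) - tr(a^-1 b a) = x^2*y - x*z - y
use: tr(b^2) = tr(b) * tr(b) - tr(1)  (reduce the b square) = y^2 - 2
tr(b^2 a) = tr(b) * tr(a b) - tr(a)  (reduce the b square) = y*z - x
tr(b a^-1 b) = tr(b^2) * tr(a) - tr(b^2 a)  (eliminate a^-1) = x*y^2 - y*z - x
apply: tr(b a b a) = tr(b a) * tr(b a) - tr(1)  (split on b) = z^2 - 2
tr(b a^-1 b a) = tr(b a b) * tr(a) - tr(b a b a)  (eliminate a^-1) = x*y*z - x^2 - z^2 + 2
tr(a^-1 b a^-1 b) = tr(b a^-1 b) * tr(a) - tr(b a^-1 b a)  (eliminate a^-1) = x^2*y^2 - 2*x*y*z + z^2 - 2
assemble the triple (tr(r) - 2; tr(r a) - x; tr(r b) - y)

x^2*y - x*z - y - 2; x*y - x - z; x^2*y^2 - 2*x*y*z + z^2 - y - 2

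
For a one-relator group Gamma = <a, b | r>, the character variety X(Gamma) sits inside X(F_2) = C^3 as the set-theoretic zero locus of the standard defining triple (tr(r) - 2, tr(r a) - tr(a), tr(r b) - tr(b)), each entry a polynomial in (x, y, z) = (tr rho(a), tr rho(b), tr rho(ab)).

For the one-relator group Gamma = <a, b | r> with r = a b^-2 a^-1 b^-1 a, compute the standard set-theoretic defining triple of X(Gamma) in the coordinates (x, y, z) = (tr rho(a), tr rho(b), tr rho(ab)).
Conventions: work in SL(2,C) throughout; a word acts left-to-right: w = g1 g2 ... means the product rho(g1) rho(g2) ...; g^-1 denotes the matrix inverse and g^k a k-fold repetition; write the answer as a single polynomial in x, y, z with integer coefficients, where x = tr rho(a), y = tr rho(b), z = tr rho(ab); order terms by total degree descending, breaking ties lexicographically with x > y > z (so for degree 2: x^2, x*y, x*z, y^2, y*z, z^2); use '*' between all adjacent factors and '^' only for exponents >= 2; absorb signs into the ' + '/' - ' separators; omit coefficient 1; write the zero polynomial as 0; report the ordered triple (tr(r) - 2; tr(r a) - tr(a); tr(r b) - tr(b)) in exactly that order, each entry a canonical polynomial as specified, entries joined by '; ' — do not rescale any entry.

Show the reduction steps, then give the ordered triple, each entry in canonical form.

trace(a^2) = trace(a)*trace(a) - trace(1)   [square of a] = x^2 - 2
trace(a^2 b) = trace(a)*trace(b a) - trace(b)   [square of a] = x*z - y
trace(a^2 b^-1) = trace(a^2)*trace(b) - trace(a^2 b)   [inverse elimination on b] = x^2*y - x*z - y
trace(a^2 b^-2) = trace(a^2 b^-1)*trace(b) - trace(a^2)   [inverse elimination on b] = x^2*y^2 - x*y*z - x^2 - y^2 + 2
trace(b^-1 a^2 b^-2) = trace(a^2 b^-2)*trace(b) - trace(a^2 b^-1)   [inverse elimination on b] = x^2*y^3 - x*y^2*z - 2*x^2*y - y^3 + x*z + 3*y
trace(a^3) = trace(a)*trace(a^2) - trace(a)   [square of a] = x^3 - 3*x
trace(a^3 b) = trace(a)*trace(a b a) - trace(a b)   [square of a] = x^2*z - x*y - z
trace(a^3 b^-1) = trace(a^3)*trace(b) - trace(a^3 b)   [inverse elimination on b] = x^3*y - x^2*z - 2*x*y + z
trace(a^2 b^-2 a) = trace(a^3 b^-1)*trace(b) - trace(a^3)   [inverse elimination on b] = x^3*y^2 - x^2*y*z - x^3 - 2*x*y^2 + y*z + 3*x
trace(b a b a) = trace(a b)*trace(a b) - trace(1)   [split at a repeated a] = z^2 - 2
trace(b a b) = trace(b)*trace(a b) - trace(a)   [square of b] = y*z - x
trace(a b a^2 b) = trace(a)*trace(b a b a) - trace(b a b)   [square of a] = x*z^2 - y*z - x
trace(a b a^2 b^-1) = trace(a b a^2)*trace(b) - trace(a b a^2 b)   [inverse elimination on b] = x^2*y*z - x*y^2 - x*z^2 + x
trace(a^2 b^-2 a b) = trace(a b a^2 b^-1)*trace(b) - trace(a b a^2)   [inverse elimination on b] = x^2*y^2*z - x*y^3 - x*y*z^2 - x^2*z + 2*x*y + z
trace(b^-1 a^2 b^-2 a) = trace(a^2 b^-2 a)*trace(b) - trace(a^2 b^-2 a b)   [inverse elimination on b] = x^3*y^3 - 2*x^2*y^2*z - x^3*y - x*y^3 + x*y*z^2 + x^2*z + y^2*z + x*y - z
trace(a b^-2 a^-1 b^-1 a) = trace(b^-1 a^2 b^-2)*trace(a) - trace(b^-1 a^2 b^-2 a)   [inverse elimination on a] = x^2*y^2*z - x^3*y - x*y*z^2 - y^2*z + 2*x*y + z
trace(a b a^3) = trace(a)*trace(a b a^2) - trace(a b a) = x^3*z - x^2*y - 2*x*z + y
trace(a b a^3 b) = trace(a)*trace(a b a b a) - trace(a b a b) = x^2*z^2 - x*y*z - x^2 - z^2 + 2
trace(b a^3 b^-1 a) = trace(a b a^3)*trace(b) - trace(a b a^3 b) = x^3*y*z - x^2*y^2 - x^2*z^2 - x*y*z + x^2 + y^2 + z^2 - 2
trace(a^-1 b a^3 b^-1) = trace(b a^3 b^-1)*trace(a) - trace(b a^3 b^-1 a) = -x^3*y*z + x^4 + x^2*y^2 + x^2*z^2 + x*y*z - 4*x^2 - y^2 - z^2 + 2
trace(a^3 b^-2 a^-1 b) = trace(a^-1 b a^3 b^-1)*trace(b) - trace(a^-1 b a^3) = -x^3*y^2*z + x^4*y + x^2*y^3 + x^2*y*z^2 + x*y^2*z - 4*x^2*y - y^3 - y*z^2 - x*z + 3*y
trace(a b^-2 a^-1 b^-1 a^2) = trace(a^3 b^-2 a^-1)*trace(b) - trace(a^3 b^-2 a^-1 b) = x^3*y^2*z - x^4*y - x^2*y*z^2 - 2*x*y^2*z + 3*x^2*y + y*z^2 + x*z - y
trace(b^-1 a b a) = trace(a b a)*trace(b) - trace(a b a b)   [inverse elimination on b] = x*y*z - y^2 - z^2 + 2
trace(a b a b^-2) = trace(b^-1 a b a)*trace(b) - trace(b^-1 a b a b)   [inverse elimination on b] = x*y^2*z - y^3 - y*z^2 - x*z + 3*y
trace(b^-1 a b a b^-2) = trace(a b a b^-2)*trace(b) - trace(a b a b^-1)   [inverse elimination on b] = x*y^3*z - y^4 - y^2*z^2 - 2*x*y*z + 4*y^2 + z^2 - 2
trace(a b a b^-1 a) = trace(a^2 b a)*trace(b) - trace(a^2 b a b)   [inverse elimination on b] = x^2*y*z - x*y^2 - x*z^2 + x
trace(a b a b a b) = trace(b a b a)*trace(b a) - trace(a b)   [split at a repeated b] = z^3 - 3*z
trace(a b a b^-1 a b) = trace(a b a b a)*trace(b) - trace(a b a b a b)   [inverse elimination on b] = x*y*z^2 - y^2*z - z^3 - x*y + 3*z
trace(a b^-1 a b a b^-1) = trace(a b a b^-1 a)*trace(b) - trace(a b a b^-1 a b)   [inverse elimination on b] = x^2*y^2*z - x*y^3 - 2*x*y*z^2 + y^2*z + z^3 + 2*x*y - 3*z
trace(b^-1 a b a b^-2 a) = trace(a b^-1 a b a b^-1)*trace(b) - trace(a b^-1 a b a)   [inverse elimination on b] = x^2*y^3*z - x*y^4 - 2*x*y^2*z^2 - x^2*y*z + y^3*z + y*z^3 + 3*x*y^2 + x*z^2 - 3*y*z - x
trace(a b^-2 a^-1 b^-1 a b) = trace(b^-1 a b a b^-2)*trace(a) - trace(b^-1 a b a b^-2 a)   [inverse elimination on a] = x*y^2*z^2 - x^2*y*z - y^3*z - y*z^3 + x*y^2 + 3*y*z - x
assemble the triple (trace(r) - 2; trace(r a) - x; trace(r b) - y)

x^2*y^2*z - x^3*y - x*y*z^2 - y^2*z + 2*x*y + z - 2; x^3*y^2*z - x^4*y - x^2*y*z^2 - 2*x*y^2*z + 3*x^2*y + y*z^2 + x*z - x - y; x*y^2*z^2 - x^2*y*z - y^3*z - y*z^3 + x*y^2 + 3*y*z - x - y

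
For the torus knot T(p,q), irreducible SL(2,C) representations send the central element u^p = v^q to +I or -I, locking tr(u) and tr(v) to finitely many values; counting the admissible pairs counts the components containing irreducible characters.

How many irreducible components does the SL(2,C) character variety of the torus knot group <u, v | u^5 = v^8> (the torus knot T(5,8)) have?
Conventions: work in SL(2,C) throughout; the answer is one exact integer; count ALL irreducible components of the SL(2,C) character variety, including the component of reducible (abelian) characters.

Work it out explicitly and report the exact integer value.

For T(5,8): irreducibility forces the central element u^5 = v^8 to one of +I, -I.
So on each irreducible component the traces are pinned: tr(u) = 2*cos(pi*alpha/5) with 1 <= alpha <= 4, tr(v) = 2*cos(pi*beta/8) with 1 <= beta <= 7.
Consistency of u^5 = (-1)^alpha I with v^8 = (-1)^beta I forces alpha = beta (mod 2).
Counting: 2 odd alphas x 4 odd betas + 2 even alphas x 3 even betas = 8 + 6 = 14.
That is 14 components of irreducible characters, and with the reducible (abelian) component the total is 15.

15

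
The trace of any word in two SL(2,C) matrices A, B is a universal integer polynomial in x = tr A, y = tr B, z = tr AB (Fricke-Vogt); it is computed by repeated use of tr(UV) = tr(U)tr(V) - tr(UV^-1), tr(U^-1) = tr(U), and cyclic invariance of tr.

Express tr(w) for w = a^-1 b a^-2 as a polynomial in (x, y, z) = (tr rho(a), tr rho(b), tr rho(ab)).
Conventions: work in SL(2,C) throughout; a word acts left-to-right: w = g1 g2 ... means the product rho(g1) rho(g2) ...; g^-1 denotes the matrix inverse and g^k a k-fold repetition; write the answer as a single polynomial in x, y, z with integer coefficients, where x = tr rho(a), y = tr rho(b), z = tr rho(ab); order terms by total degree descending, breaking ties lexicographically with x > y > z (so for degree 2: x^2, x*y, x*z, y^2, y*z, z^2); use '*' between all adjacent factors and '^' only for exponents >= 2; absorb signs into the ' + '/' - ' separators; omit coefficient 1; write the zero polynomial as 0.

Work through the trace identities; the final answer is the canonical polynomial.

x^3*y - x^2*z - 2*x*y + z

trace(a^-1 b) = trace(b)*trace(a) - trace(b a)   [inverse elimination on a] = x*y - z
so trace(b a^-2) = trace(a^-1 b)*trace(a) - trace(a^-1 b a)   [inverse elimination on a] = x^2*y - x*z - y
so trace(a^-1 b a^-2) = trace(b a^-2)*trace(a) - trace(b a^-1)   [inverse elimination on a] = x^3*y - x^2*z - 2*x*y + z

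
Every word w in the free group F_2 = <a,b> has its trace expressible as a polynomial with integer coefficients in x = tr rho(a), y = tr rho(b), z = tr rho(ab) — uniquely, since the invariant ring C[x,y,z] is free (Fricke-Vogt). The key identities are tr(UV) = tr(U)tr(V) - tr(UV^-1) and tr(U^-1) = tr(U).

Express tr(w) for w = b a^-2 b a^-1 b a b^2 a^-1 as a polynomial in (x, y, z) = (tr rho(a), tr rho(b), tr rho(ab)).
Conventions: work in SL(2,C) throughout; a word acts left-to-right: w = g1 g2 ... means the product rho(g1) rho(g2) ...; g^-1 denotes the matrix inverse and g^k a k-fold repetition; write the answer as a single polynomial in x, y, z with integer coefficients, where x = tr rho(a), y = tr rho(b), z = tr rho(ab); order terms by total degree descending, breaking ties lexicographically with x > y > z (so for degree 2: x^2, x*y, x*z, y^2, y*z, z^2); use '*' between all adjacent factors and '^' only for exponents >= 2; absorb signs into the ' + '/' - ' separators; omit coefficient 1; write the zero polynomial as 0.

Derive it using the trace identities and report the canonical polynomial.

next, trace(b a b) = trace(b)*trace(a b) - trace(a) = y*z - x
and trace(b^2 a b) = trace(b)*trace(b a b) - trace(b a) = y^2*z - x*y - z
and trace(b^2 a b^2) = trace(b)*trace(b^2 a b) - trace(b^2 a) = y^3*z - x*y^2 - 2*y*z + x
next, trace(b^2 a b^3) = trace(b)*trace(b^2 a b^2) - trace(b^2 a b) = y^4*z - x*y^3 - 3*y^2*z + 2*x*y + z
trace(a b a b) = trace(b a)*trace(b a) - trace(1) = z^2 - 2
next, trace(a b a) = trace(a)*trace(b a) - trace(b) = x*z - y
next, trace(a b^2 a b) = trace(b)*trace(a b a b) - trace(a b a) = y*z^2 - x*z - y
and trace(b^2) = trace(b)*trace(b) - trace(1) = y^2 - 2
trace(a b^2 a) = trace(a)*trace(b^2 a) - trace(b^2) = x*y*z - x^2 - y^2 + 2
and trace(a b^2 a b^2) = trace(b)*trace(a b^2 a b) - trace(a b^2 a) = y^2*z^2 - 2*x*y*z + x^2 - 2
trace(b^2 a b^3 a) = trace(b)*trace(a b^2 a b^2) - trace(a b^2 a b) = y^3*z^2 - 2*x*y^2*z + x^2*y - y*z^2 + x*z - y
next, trace(b a^-1 b^2 a b^2) = trace(b^2 a b^3)*trace(a) - trace(b^2 a b^3 a) = x*y^4*z - x^2*y^3 - y^3*z^2 - x*y^2*z + x^2*y + y*z^2 + y
trace(a b a b a b) = trace(b a b a)*trace(b a) - trace(a b) = z^3 - 3*z
trace(a b a b a) = trace(a)*trace(b a b a) - trace(b a b) = x*z^2 - y*z - x
next, trace(a b a b^2 a b) = trace(b)*trace(a b a b a b) - trace(a b a b a) = y*z^3 - x*z^2 - 2*y*z + x
trace(a^2 b a) = trace(a)*trace(b a^2) - trace(b a) = x^2*z - x*y - z
trace(a b a b^2 a) = trace(b)*trace(a^2 b a b) - trace(a^2 b a) = x*y*z^2 - x^2*z - y^2*z + z
next, trace(b^2 a b^2 a b a) = trace(b)*trace(a b a b^2 a b) - trace(a b a b^2 a) = y^2*z^3 - 2*x*y*z^2 + x^2*z - y^2*z + x*y - z
next, trace(b a^-1 b^2 a b^2 a) = trace(b^2 a b^2 a b)*trace(a) - trace(b^2 a b^2 a b a) = x*y^3*z^2 - 2*x^2*y^2*z - y^2*z^3 + x^3*y + x*y*z^2 + y^2*z - 2*x*y + z
trace(b a b^2 a^-1 b a^-1 b) = trace(b a^-1 b^2 a b^2)*trace(a) - trace(b a^-1 b^2 a b^2 a) = x^2*y^4*z - x^3*y^3 - 2*x*y^3*z^2 + x^2*y^2*z + y^2*z^3 - y^2*z + 3*x*y - z
trace(a b a b^3) = trace(b)*trace(b a b a b) - trace(b a b a) = y^2*z^2 - x*y*z - y^2 - z^2 + 2
next, trace(b^2 a b a b^2) = trace(b)*trace(a b a b^3) - trace(a b a b^2) = y^3*z^2 - x*y^2*z - y^3 - 2*y*z^2 + x*z + 3*y
trace(b a b a b^2 a^-1 b) = trace(b^2 a b a b^2)*trace(a) - trace(b^2 a b a b^2 a) = x*y^3*z^2 - x^2*y^2*z - y^2*z^3 - x*y^3 + y^2*z + 2*x*y + z
next, trace(b a b a b a b^2) = trace(b)*trace(b a b a b a b) - trace(b a b a b a) = y^2*z^3 - x*y*z^2 - 2*y^2*z - z^3 + x*y + 3*z
and trace(a b a b a b a b) = trace(b a b a b a)*trace(b a) - trace(a b a b) = z^4 - 4*z^2 + 2
trace(a b a b a b a) = trace(a)*trace(b a b a b a) - trace(b a b a b) = x*z^3 - y*z^2 - 2*x*z + y
next, trace(b a b a b a b^2 a) = trace(b)*trace(a b a b a b a b) - trace(a b a b a b a) = y*z^4 - x*z^3 - 3*y*z^2 + 2*x*z + y
and trace(b a b a b^2 a^-1 b a) = trace(b a b a b a b^2)*trace(a) - trace(b a b a b a b^2 a) = x*y^2*z^3 - x^2*y*z^2 - y*z^4 - 2*x*y^2*z + x^2*y + 3*y*z^2 + x*z - y
trace(b a b^2 a^-1 b a^-1 b a) = trace(b a b a b^2 a^-1 b)*trace(a) - trace(b a b a b^2 a^-1 b a) = x^2*y^3*z^2 - x^3*y^2*z - 2*x*y^2*z^3 - x^2*y^3 + x^2*y*z^2 + y*z^4 + 3*x*y^2*z + x^2*y - 3*y*z^2 + y
trace(b a^-1 b a b^2 a^-1 b a^-1) = trace(b a b^2 a^-1 b a^-1 b)*trace(a) - trace(b a b^2 a^-1 b a^-1 b a) = x^3*y^4*z - x^4*y^3 - 3*x^2*y^3*z^2 + 2*x^3*y^2*z + 3*x*y^2*z^3 + x^2*y^3 - x^2*y*z^2 - y*z^4 - 4*x*y^2*z + 2*x^2*y + 3*y*z^2 - x*z - y
trace(b^2 a^-1 b a b^2) = trace(b a b^4)*trace(a) - trace(b a b^4 a) = x*y^4*z - x^2*y^3 - y^3*z^2 - 2*x*y^2*z + 2*x^2*y + y^3 + 2*y*z^2 - 3*y
trace(b^2 a^-1 b a b^2 a) = trace(b a b^2 a b^2)*trace(a) - trace(b a b^2 a b^2 a) = x*y^3*z^2 - 2*x^2*y^2*z - y^2*z^3 + x^3*y + x*y*z^2 + y^2*z - 2*x*y + z
next, trace(b a^-1 b a b^2 a^-1 b) = trace(b^2 a^-1 b a b^2)*trace(a) - trace(b^2 a^-1 b a b^2 a) = x^2*y^4*z - x^3*y^3 - 2*x*y^3*z^2 + y^2*z^3 + x^3*y + x*y^3 + x*y*z^2 - y^2*z - x*y - z
trace(b a^-2 b a^-1 b a b^2 a^-1) = trace(b a^-1 b a b^2 a^-1 b a^-1)*trace(a) - trace(b a^-1 b a b^2 a^-1 b) = x^4*y^4*z - x^5*y^3 - 3*x^3*y^3*z^2 + 2*x^4*y^2*z - x^2*y^4*z + 3*x^2*y^2*z^3 + 2*x^3*y^3 - x^3*y*z^2 + 2*x*y^3*z^2 - x*y*z^4 - 4*x^2*y^2*z - y^2*z^3 + x^3*y - x*y^3 + 2*x*y*z^2 - x^2*z + y^2*z + z

x^4*y^4*z - x^5*y^3 - 3*x^3*y^3*z^2 + 2*x^4*y^2*z - x^2*y^4*z + 3*x^2*y^2*z^3 + 2*x^3*y^3 - x^3*y*z^2 + 2*x*y^3*z^2 - x*y*z^4 - 4*x^2*y^2*z - y^2*z^3 + x^3*y - x*y^3 + 2*x*y*z^2 - x^2*z + y^2*z + z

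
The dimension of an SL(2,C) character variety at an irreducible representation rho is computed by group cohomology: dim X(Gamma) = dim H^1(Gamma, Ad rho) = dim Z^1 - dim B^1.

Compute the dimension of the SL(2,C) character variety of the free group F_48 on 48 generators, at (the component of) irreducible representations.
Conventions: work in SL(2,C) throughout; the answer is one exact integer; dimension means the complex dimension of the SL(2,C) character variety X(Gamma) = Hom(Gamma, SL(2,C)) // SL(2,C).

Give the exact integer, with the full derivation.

141

Here Gamma is free of rank 48 — no relator constrains a cocycle.
A cocycle picks one sl_2 vector per generator freely, giving dim Z^1 = 3*48 = 144.
At an irreducible rho the centralizer of the image in sl_2 is 0, so the coboundary map sl_2 -> Z^1 is injective: dim B^1 = 3.
dim H^1 = 144 - 3 = 141, which is dim X.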